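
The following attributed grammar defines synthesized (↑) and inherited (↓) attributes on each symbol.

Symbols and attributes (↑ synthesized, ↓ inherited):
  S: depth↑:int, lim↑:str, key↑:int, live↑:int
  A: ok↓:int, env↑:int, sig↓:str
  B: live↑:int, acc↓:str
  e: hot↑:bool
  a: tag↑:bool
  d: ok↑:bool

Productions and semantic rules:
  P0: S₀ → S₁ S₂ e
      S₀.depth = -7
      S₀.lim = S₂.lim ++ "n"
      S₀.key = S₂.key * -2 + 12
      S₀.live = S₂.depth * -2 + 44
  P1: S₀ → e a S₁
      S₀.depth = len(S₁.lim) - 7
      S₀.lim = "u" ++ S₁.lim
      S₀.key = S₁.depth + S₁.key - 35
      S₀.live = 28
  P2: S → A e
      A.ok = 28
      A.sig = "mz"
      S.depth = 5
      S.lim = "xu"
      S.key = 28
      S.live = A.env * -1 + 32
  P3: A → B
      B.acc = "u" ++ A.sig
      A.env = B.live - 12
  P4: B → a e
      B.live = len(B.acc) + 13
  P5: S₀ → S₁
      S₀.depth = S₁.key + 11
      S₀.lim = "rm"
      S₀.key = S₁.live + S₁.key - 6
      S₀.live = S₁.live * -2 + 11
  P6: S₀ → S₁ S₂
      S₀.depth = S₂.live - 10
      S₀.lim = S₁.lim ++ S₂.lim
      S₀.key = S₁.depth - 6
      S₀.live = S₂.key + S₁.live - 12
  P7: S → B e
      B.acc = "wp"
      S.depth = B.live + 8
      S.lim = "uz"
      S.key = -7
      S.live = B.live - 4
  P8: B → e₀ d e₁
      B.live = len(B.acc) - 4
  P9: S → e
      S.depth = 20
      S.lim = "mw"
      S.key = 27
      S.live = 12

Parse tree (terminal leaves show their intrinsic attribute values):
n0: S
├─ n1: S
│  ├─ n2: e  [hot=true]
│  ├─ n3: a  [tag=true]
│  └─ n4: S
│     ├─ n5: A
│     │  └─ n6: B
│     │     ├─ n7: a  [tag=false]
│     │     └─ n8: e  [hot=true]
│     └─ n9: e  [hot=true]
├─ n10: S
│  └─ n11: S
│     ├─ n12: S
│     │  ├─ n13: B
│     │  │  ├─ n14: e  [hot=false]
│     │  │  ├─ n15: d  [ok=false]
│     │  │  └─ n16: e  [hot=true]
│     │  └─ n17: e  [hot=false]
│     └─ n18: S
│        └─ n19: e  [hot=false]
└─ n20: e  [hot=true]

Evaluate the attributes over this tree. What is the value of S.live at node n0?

1. n2.hot = true  [terminal]
2. n3.tag = true  [terminal]
3. n5.ok = 28  [28]
4. n5.sig = "mz"  ["mz"]
5. n6.acc = "umz"  ["u" ++ A.sig]
6. n7.tag = false  [terminal]
7. n8.hot = true  [terminal]
8. n6.live = 16  [len(B.acc) + 13]
9. n5.env = 4  [B.live - 12]
10. n9.hot = true  [terminal]
11. n4.depth = 5  [5]
12. n4.lim = "xu"  ["xu"]
13. n4.key = 28  [28]
14. n4.live = 28  [A.env * -1 + 32]
15. n1.depth = -5  [len(S₁.lim) - 7]
16. n1.lim = "uxu"  ["u" ++ S₁.lim]
17. n1.key = -2  [S₁.depth + S₁.key - 35]
18. n1.live = 28  [28]
19. n13.acc = "wp"  ["wp"]
20. n14.hot = false  [terminal]
21. n15.ok = false  [terminal]
22. n16.hot = true  [terminal]
23. n13.live = -2  [len(B.acc) - 4]
24. n17.hot = false  [terminal]
25. n12.depth = 6  [B.live + 8]
26. n12.lim = "uz"  ["uz"]
27. n12.key = -7  [-7]
28. n12.live = -6  [B.live - 4]
29. n19.hot = false  [terminal]
30. n18.depth = 20  [20]
31. n18.lim = "mw"  ["mw"]
32. n18.key = 27  [27]
33. n18.live = 12  [12]
34. n11.depth = 2  [S₂.live - 10]
35. n11.lim = "uzmw"  [S₁.lim ++ S₂.lim]
36. n11.key = 0  [S₁.depth - 6]
37. n11.live = 9  [S₂.key + S₁.live - 12]
38. n10.depth = 11  [S₁.key + 11]
39. n10.lim = "rm"  ["rm"]
40. n10.key = 3  [S₁.live + S₁.key - 6]
41. n10.live = -7  [S₁.live * -2 + 11]
42. n20.hot = true  [terminal]
43. n0.depth = -7  [-7]
44. n0.lim = "rmn"  [S₂.lim ++ "n"]
45. n0.key = 6  [S₂.key * -2 + 12]
46. n0.live = 22  [S₂.depth * -2 + 44]

22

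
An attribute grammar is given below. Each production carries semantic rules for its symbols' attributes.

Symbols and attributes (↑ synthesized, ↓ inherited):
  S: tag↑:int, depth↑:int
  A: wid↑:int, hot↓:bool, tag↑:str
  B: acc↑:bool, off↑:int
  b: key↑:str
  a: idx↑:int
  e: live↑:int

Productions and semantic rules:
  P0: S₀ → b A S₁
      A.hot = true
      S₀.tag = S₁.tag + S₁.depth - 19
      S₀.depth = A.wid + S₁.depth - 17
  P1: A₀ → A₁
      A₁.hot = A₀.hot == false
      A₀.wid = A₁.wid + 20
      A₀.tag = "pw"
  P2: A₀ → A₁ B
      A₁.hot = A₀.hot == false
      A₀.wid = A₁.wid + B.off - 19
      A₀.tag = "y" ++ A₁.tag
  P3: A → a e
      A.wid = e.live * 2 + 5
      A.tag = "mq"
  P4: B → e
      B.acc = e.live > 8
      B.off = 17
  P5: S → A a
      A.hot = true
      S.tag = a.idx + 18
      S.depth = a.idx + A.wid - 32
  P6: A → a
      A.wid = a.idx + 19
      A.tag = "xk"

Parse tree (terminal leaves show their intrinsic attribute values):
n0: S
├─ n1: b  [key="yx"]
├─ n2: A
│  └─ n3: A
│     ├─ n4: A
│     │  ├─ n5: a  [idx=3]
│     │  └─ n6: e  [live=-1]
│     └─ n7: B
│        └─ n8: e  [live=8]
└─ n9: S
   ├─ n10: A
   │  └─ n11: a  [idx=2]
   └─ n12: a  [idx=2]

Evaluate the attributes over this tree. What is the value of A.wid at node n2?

1. n1.key = "yx"  [terminal]
2. n2.hot = true  [true]
3. n3.hot = false  [A₀.hot == false]
4. n4.hot = true  [A₀.hot == false]
5. n5.idx = 3  [terminal]
6. n6.live = -1  [terminal]
7. n4.wid = 3  [e.live * 2 + 5]
8. n4.tag = "mq"  ["mq"]
9. n8.live = 8  [terminal]
10. n7.acc = false  [e.live > 8]
11. n7.off = 17  [17]
12. n3.wid = 1  [A₁.wid + B.off - 19]
13. n3.tag = "ymq"  ["y" ++ A₁.tag]
14. n2.wid = 21  [A₁.wid + 20]
15. n2.tag = "pw"  ["pw"]
16. n10.hot = true  [true]
17. n11.idx = 2  [terminal]
18. n10.wid = 21  [a.idx + 19]
19. n10.tag = "xk"  ["xk"]
20. n12.idx = 2  [terminal]
21. n9.tag = 20  [a.idx + 18]
22. n9.depth = -9  [a.idx + A.wid - 32]
23. n0.tag = -8  [S₁.tag + S₁.depth - 19]
24. n0.depth = -5  [A.wid + S₁.depth - 17]

21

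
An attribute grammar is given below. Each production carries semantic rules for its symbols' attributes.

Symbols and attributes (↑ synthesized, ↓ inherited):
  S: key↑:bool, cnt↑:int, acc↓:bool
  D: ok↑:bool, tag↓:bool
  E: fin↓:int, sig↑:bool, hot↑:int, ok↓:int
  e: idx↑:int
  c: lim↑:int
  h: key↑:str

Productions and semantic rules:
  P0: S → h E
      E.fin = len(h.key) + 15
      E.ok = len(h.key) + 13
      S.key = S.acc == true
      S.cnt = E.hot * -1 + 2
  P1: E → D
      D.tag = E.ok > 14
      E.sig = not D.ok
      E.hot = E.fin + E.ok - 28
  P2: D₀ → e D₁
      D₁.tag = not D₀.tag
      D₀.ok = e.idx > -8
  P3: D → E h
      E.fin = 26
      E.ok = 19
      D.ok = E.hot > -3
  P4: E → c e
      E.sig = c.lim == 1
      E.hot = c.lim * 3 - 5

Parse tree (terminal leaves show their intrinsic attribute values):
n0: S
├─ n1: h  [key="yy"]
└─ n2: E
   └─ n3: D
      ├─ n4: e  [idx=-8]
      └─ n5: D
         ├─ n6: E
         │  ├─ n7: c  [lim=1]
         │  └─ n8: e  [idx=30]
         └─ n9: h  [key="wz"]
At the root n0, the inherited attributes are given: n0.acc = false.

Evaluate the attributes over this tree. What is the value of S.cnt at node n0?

-2

1. n0.acc = false  [given at root]
2. n1.key = "yy"  [terminal]
3. n2.fin = 17  [len(h.key) + 15]
4. n2.ok = 15  [len(h.key) + 13]
5. n3.tag = true  [E.ok > 14]
6. n4.idx = -8  [terminal]
7. n5.tag = false  [not D₀.tag]
8. n6.fin = 26  [26]
9. n6.ok = 19  [19]
10. n7.lim = 1  [terminal]
11. n8.idx = 30  [terminal]
12. n6.sig = true  [c.lim == 1]
13. n6.hot = -2  [c.lim * 3 - 5]
14. n9.key = "wz"  [terminal]
15. n5.ok = true  [E.hot > -3]
16. n3.ok = false  [e.idx > -8]
17. n2.sig = true  [not D.ok]
18. n2.hot = 4  [E.fin + E.ok - 28]
19. n0.key = false  [S.acc == true]
20. n0.cnt = -2  [E.hot * -1 + 2]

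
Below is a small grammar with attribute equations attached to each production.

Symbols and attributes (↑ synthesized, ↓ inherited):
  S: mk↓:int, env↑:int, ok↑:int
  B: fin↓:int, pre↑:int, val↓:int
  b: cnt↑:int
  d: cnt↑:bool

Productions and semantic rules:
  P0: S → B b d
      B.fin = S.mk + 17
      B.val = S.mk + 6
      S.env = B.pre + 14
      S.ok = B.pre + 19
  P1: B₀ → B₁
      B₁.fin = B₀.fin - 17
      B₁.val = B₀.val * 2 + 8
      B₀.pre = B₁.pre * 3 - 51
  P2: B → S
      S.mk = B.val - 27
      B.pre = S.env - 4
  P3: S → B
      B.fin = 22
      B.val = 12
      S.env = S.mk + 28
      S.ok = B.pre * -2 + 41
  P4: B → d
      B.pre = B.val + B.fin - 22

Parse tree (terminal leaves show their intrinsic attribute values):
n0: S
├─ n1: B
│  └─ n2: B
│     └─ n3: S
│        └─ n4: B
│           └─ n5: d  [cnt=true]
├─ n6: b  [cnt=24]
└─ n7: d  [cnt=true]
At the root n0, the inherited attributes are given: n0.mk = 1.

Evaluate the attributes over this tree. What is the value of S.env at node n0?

1. n0.mk = 1  [given at root]
2. n1.fin = 18  [S.mk + 17]
3. n1.val = 7  [S.mk + 6]
4. n2.fin = 1  [B₀.fin - 17]
5. n2.val = 22  [B₀.val * 2 + 8]
6. n3.mk = -5  [B.val - 27]
7. n4.fin = 22  [22]
8. n4.val = 12  [12]
9. n5.cnt = true  [terminal]
10. n4.pre = 12  [B.val + B.fin - 22]
11. n3.env = 23  [S.mk + 28]
12. n3.ok = 17  [B.pre * -2 + 41]
13. n2.pre = 19  [S.env - 4]
14. n1.pre = 6  [B₁.pre * 3 - 51]
15. n6.cnt = 24  [terminal]
16. n7.cnt = true  [terminal]
17. n0.env = 20  [B.pre + 14]
18. n0.ok = 25  [B.pre + 19]

20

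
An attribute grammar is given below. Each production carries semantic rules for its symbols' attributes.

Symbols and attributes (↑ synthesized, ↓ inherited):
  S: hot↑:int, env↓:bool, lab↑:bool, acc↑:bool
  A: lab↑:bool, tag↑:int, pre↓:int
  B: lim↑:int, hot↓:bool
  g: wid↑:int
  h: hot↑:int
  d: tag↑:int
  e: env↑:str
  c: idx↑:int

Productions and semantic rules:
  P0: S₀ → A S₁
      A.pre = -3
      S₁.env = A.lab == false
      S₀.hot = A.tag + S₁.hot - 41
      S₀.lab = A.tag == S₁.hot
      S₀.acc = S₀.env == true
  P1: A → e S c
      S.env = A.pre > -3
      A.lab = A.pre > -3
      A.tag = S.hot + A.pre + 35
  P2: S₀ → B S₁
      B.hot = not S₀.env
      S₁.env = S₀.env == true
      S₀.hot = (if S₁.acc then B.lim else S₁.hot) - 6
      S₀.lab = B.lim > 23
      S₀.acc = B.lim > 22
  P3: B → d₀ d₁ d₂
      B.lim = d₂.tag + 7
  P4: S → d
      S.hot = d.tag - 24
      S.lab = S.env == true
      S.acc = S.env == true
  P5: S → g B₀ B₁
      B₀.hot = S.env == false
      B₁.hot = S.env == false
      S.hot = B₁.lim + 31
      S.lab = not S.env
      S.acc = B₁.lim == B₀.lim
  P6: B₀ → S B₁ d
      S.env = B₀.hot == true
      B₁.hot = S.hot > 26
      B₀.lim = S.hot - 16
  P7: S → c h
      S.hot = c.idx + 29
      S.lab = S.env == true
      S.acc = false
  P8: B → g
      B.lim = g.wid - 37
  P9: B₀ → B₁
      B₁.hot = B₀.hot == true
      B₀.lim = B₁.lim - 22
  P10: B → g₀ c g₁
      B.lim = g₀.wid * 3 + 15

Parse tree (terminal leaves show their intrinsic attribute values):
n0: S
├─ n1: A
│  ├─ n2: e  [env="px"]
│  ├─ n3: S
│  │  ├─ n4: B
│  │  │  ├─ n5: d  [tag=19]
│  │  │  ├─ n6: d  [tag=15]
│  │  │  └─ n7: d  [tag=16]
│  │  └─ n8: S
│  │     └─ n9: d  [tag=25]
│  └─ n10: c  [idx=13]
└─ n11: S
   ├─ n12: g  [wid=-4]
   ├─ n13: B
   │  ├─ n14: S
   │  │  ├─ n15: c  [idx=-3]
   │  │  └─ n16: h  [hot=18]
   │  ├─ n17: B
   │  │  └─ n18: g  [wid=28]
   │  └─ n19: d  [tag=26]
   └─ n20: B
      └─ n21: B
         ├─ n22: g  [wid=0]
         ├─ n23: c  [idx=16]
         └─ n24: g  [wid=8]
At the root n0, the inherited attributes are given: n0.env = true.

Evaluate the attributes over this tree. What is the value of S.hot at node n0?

10

1. n0.env = true  [given at root]
2. n1.pre = -3  [-3]
3. n2.env = "px"  [terminal]
4. n3.env = false  [A.pre > -3]
5. n4.hot = true  [not S₀.env]
6. n5.tag = 19  [terminal]
7. n6.tag = 15  [terminal]
8. n7.tag = 16  [terminal]
9. n4.lim = 23  [d₂.tag + 7]
10. n8.env = false  [S₀.env == true]
11. n9.tag = 25  [terminal]
12. n8.hot = 1  [d.tag - 24]
13. n8.lab = false  [S.env == true]
14. n8.acc = false  [S.env == true]
15. n3.hot = -5  [(if S₁.acc then B.lim else S₁.hot) - 6]
16. n3.lab = false  [B.lim > 23]
17. n3.acc = true  [B.lim > 22]
18. n10.idx = 13  [terminal]
19. n1.lab = false  [A.pre > -3]
20. n1.tag = 27  [S.hot + A.pre + 35]
21. n11.env = true  [A.lab == false]
22. n12.wid = -4  [terminal]
23. n13.hot = false  [S.env == false]
24. n14.env = false  [B₀.hot == true]
25. n15.idx = -3  [terminal]
26. n16.hot = 18  [terminal]
27. n14.hot = 26  [c.idx + 29]
28. n14.lab = false  [S.env == true]
29. n14.acc = false  [false]
30. n17.hot = false  [S.hot > 26]
31. n18.wid = 28  [terminal]
32. n17.lim = -9  [g.wid - 37]
33. n19.tag = 26  [terminal]
34. n13.lim = 10  [S.hot - 16]
35. n20.hot = false  [S.env == false]
36. n21.hot = false  [B₀.hot == true]
37. n22.wid = 0  [terminal]
38. n23.idx = 16  [terminal]
39. n24.wid = 8  [terminal]
40. n21.lim = 15  [g₀.wid * 3 + 15]
41. n20.lim = -7  [B₁.lim - 22]
42. n11.hot = 24  [B₁.lim + 31]
43. n11.lab = false  [not S.env]
44. n11.acc = false  [B₁.lim == B₀.lim]
45. n0.hot = 10  [A.tag + S₁.hot - 41]
46. n0.lab = false  [A.tag == S₁.hot]
47. n0.acc = true  [S₀.env == true]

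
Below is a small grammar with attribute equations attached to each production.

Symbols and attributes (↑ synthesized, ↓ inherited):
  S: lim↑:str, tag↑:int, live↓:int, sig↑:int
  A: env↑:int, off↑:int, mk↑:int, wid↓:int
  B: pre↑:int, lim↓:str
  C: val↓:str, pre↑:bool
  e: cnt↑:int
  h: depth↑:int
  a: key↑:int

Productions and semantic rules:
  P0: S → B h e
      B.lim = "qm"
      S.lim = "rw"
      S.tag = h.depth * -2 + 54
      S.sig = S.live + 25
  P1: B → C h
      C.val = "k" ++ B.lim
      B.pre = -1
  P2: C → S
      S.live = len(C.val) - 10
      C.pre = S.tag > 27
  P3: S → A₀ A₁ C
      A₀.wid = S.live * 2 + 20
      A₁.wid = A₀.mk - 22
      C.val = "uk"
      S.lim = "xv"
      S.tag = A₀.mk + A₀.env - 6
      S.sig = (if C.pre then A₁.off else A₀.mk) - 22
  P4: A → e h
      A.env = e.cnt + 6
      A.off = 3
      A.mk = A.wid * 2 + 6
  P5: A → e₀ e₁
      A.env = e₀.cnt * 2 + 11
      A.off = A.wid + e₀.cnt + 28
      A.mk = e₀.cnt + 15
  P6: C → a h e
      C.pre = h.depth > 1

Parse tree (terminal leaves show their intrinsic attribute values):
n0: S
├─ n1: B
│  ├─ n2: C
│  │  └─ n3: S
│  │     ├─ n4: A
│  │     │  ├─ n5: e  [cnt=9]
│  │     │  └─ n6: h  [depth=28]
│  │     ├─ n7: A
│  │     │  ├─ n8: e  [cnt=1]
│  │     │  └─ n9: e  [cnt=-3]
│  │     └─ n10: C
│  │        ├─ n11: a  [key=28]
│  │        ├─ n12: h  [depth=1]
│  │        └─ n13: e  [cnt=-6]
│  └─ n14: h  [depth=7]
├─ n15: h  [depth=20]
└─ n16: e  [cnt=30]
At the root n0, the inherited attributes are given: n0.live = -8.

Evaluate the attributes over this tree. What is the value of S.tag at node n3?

1. n0.live = -8  [given at root]
2. n1.lim = "qm"  ["qm"]
3. n2.val = "kqm"  ["k" ++ B.lim]
4. n3.live = -7  [len(C.val) - 10]
5. n4.wid = 6  [S.live * 2 + 20]
6. n5.cnt = 9  [terminal]
7. n6.depth = 28  [terminal]
8. n4.env = 15  [e.cnt + 6]
9. n4.off = 3  [3]
10. n4.mk = 18  [A.wid * 2 + 6]
11. n7.wid = -4  [A₀.mk - 22]
12. n8.cnt = 1  [terminal]
13. n9.cnt = -3  [terminal]
14. n7.env = 13  [e₀.cnt * 2 + 11]
15. n7.off = 25  [A.wid + e₀.cnt + 28]
16. n7.mk = 16  [e₀.cnt + 15]
17. n10.val = "uk"  ["uk"]
18. n11.key = 28  [terminal]
19. n12.depth = 1  [terminal]
20. n13.cnt = -6  [terminal]
21. n10.pre = false  [h.depth > 1]
22. n3.lim = "xv"  ["xv"]
23. n3.tag = 27  [A₀.mk + A₀.env - 6]
24. n3.sig = -4  [(if C.pre then A₁.off else A₀.mk) - 22]
25. n2.pre = false  [S.tag > 27]
26. n14.depth = 7  [terminal]
27. n1.pre = -1  [-1]
28. n15.depth = 20  [terminal]
29. n16.cnt = 30  [terminal]
30. n0.lim = "rw"  ["rw"]
31. n0.tag = 14  [h.depth * -2 + 54]
32. n0.sig = 17  [S.live + 25]

27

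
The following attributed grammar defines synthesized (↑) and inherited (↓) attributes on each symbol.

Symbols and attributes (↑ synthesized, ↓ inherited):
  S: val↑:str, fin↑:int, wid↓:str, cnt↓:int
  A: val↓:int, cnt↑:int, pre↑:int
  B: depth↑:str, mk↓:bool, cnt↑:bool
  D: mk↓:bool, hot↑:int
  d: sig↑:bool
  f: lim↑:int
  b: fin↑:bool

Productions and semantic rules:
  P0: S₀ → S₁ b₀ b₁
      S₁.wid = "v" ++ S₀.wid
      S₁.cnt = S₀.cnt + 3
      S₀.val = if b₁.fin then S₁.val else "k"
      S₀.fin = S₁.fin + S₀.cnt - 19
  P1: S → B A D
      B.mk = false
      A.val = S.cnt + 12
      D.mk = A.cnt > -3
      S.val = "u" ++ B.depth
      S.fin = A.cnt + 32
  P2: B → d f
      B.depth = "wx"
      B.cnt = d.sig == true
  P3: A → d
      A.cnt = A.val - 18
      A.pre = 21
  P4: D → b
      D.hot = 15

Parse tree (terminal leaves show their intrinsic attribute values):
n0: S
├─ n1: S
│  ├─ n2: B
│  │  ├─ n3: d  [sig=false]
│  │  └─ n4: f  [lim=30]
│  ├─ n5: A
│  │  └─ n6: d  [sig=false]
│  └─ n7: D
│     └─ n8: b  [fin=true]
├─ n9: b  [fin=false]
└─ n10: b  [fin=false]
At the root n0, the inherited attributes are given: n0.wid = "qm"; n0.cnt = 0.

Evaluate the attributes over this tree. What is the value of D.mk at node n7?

1. n0.wid = "qm"  [given at root]
2. n0.cnt = 0  [given at root]
3. n1.wid = "vqm"  ["v" ++ S₀.wid]
4. n1.cnt = 3  [S₀.cnt + 3]
5. n2.mk = false  [false]
6. n3.sig = false  [terminal]
7. n4.lim = 30  [terminal]
8. n2.depth = "wx"  ["wx"]
9. n2.cnt = false  [d.sig == true]
10. n5.val = 15  [S.cnt + 12]
11. n6.sig = false  [terminal]
12. n5.cnt = -3  [A.val - 18]
13. n5.pre = 21  [21]
14. n7.mk = false  [A.cnt > -3]
15. n8.fin = true  [terminal]
16. n7.hot = 15  [15]
17. n1.val = "uwx"  ["u" ++ B.depth]
18. n1.fin = 29  [A.cnt + 32]
19. n9.fin = false  [terminal]
20. n10.fin = false  [terminal]
21. n0.val = "k"  [if b₁.fin then S₁.val else "k"]
22. n0.fin = 10  [S₁.fin + S₀.cnt - 19]

false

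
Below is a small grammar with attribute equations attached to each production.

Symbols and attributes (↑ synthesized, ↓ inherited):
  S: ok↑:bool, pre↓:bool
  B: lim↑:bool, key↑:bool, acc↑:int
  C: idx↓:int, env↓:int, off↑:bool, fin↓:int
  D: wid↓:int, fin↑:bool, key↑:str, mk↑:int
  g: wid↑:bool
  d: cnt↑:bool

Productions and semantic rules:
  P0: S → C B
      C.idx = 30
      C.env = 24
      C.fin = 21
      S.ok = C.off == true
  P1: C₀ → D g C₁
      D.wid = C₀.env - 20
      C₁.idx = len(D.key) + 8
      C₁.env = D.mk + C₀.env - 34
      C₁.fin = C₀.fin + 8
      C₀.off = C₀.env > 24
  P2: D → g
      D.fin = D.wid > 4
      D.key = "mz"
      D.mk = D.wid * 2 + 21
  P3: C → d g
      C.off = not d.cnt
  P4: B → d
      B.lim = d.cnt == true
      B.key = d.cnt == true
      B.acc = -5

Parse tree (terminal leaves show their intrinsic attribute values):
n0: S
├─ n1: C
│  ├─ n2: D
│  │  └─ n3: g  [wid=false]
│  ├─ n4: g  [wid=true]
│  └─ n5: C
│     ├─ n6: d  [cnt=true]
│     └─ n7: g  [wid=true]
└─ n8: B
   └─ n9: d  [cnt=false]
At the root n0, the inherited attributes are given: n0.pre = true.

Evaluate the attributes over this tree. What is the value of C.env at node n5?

19

1. n0.pre = true  [given at root]
2. n1.idx = 30  [30]
3. n1.env = 24  [24]
4. n1.fin = 21  [21]
5. n2.wid = 4  [C₀.env - 20]
6. n3.wid = false  [terminal]
7. n2.fin = false  [D.wid > 4]
8. n2.key = "mz"  ["mz"]
9. n2.mk = 29  [D.wid * 2 + 21]
10. n4.wid = true  [terminal]
11. n5.idx = 10  [len(D.key) + 8]
12. n5.env = 19  [D.mk + C₀.env - 34]
13. n5.fin = 29  [C₀.fin + 8]
14. n6.cnt = true  [terminal]
15. n7.wid = true  [terminal]
16. n5.off = false  [not d.cnt]
17. n1.off = false  [C₀.env > 24]
18. n9.cnt = false  [terminal]
19. n8.lim = false  [d.cnt == true]
20. n8.key = false  [d.cnt == true]
21. n8.acc = -5  [-5]
22. n0.ok = false  [C.off == true]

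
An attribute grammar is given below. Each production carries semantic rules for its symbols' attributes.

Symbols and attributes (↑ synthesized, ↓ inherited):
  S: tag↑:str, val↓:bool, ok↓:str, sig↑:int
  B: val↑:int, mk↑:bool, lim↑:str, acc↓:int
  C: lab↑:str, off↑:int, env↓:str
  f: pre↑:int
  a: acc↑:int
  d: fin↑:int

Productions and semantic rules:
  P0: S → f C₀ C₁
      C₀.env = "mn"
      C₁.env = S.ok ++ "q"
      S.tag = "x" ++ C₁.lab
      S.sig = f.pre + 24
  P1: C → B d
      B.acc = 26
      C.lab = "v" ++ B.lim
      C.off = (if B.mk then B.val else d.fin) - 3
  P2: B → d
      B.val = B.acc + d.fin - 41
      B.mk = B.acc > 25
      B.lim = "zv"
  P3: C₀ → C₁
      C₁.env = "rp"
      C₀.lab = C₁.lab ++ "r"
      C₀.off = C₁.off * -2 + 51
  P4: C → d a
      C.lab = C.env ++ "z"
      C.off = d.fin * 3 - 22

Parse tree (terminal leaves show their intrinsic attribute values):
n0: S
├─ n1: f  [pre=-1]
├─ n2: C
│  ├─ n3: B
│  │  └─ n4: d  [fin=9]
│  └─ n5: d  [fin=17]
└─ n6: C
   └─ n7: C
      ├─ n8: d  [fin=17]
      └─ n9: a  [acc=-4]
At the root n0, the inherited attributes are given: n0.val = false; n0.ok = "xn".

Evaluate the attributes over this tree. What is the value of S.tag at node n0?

"xrpzr"

1. n0.val = false  [given at root]
2. n0.ok = "xn"  [given at root]
3. n1.pre = -1  [terminal]
4. n2.env = "mn"  ["mn"]
5. n3.acc = 26  [26]
6. n4.fin = 9  [terminal]
7. n3.val = -6  [B.acc + d.fin - 41]
8. n3.mk = true  [B.acc > 25]
9. n3.lim = "zv"  ["zv"]
10. n5.fin = 17  [terminal]
11. n2.lab = "vzv"  ["v" ++ B.lim]
12. n2.off = -9  [(if B.mk then B.val else d.fin) - 3]
13. n6.env = "xnq"  [S.ok ++ "q"]
14. n7.env = "rp"  ["rp"]
15. n8.fin = 17  [terminal]
16. n9.acc = -4  [terminal]
17. n7.lab = "rpz"  [C.env ++ "z"]
18. n7.off = 29  [d.fin * 3 - 22]
19. n6.lab = "rpzr"  [C₁.lab ++ "r"]
20. n6.off = -7  [C₁.off * -2 + 51]
21. n0.tag = "xrpzr"  ["x" ++ C₁.lab]
22. n0.sig = 23  [f.pre + 24]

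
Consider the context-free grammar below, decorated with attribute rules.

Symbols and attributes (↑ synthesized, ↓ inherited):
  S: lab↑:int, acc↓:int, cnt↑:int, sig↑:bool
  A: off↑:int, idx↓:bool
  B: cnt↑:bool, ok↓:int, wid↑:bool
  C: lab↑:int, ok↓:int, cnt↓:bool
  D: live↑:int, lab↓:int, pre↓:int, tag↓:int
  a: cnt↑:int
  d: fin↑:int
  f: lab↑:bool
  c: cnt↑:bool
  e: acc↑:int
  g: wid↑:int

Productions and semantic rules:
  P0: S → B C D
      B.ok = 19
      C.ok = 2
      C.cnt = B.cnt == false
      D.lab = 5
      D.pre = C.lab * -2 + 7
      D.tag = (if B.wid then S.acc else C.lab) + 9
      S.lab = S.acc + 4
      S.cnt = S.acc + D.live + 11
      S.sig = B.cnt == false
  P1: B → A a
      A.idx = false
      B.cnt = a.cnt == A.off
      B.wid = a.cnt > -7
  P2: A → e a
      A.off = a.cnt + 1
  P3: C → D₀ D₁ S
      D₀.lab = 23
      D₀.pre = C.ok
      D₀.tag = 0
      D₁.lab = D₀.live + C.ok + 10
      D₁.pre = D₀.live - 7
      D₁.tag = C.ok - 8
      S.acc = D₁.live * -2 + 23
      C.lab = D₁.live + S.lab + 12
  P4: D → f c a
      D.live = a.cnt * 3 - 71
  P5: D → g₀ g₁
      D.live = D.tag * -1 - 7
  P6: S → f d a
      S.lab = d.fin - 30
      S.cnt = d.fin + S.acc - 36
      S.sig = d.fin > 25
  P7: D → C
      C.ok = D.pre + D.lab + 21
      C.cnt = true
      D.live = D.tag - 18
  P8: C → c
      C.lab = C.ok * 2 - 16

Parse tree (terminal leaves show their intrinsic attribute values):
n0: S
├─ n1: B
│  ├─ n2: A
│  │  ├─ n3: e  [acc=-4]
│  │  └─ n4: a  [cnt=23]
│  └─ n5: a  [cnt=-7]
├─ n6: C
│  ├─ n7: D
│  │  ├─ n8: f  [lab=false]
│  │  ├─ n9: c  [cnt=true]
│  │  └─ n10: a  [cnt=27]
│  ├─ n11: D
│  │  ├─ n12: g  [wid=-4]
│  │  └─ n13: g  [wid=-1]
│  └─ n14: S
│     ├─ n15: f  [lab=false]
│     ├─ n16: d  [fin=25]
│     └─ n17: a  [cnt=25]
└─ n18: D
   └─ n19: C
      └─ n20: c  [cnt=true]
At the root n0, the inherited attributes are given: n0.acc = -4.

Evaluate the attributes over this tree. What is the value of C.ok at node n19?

21

1. n0.acc = -4  [given at root]
2. n1.ok = 19  [19]
3. n2.idx = false  [false]
4. n3.acc = -4  [terminal]
5. n4.cnt = 23  [terminal]
6. n2.off = 24  [a.cnt + 1]
7. n5.cnt = -7  [terminal]
8. n1.cnt = false  [a.cnt == A.off]
9. n1.wid = false  [a.cnt > -7]
10. n6.ok = 2  [2]
11. n6.cnt = true  [B.cnt == false]
12. n7.lab = 23  [23]
13. n7.pre = 2  [C.ok]
14. n7.tag = 0  [0]
15. n8.lab = false  [terminal]
16. n9.cnt = true  [terminal]
17. n10.cnt = 27  [terminal]
18. n7.live = 10  [a.cnt * 3 - 71]
19. n11.lab = 22  [D₀.live + C.ok + 10]
20. n11.pre = 3  [D₀.live - 7]
21. n11.tag = -6  [C.ok - 8]
22. n12.wid = -4  [terminal]
23. n13.wid = -1  [terminal]
24. n11.live = -1  [D.tag * -1 - 7]
25. n14.acc = 25  [D₁.live * -2 + 23]
26. n15.lab = false  [terminal]
27. n16.fin = 25  [terminal]
28. n17.cnt = 25  [terminal]
29. n14.lab = -5  [d.fin - 30]
30. n14.cnt = 14  [d.fin + S.acc - 36]
31. n14.sig = false  [d.fin > 25]
32. n6.lab = 6  [D₁.live + S.lab + 12]
33. n18.lab = 5  [5]
34. n18.pre = -5  [C.lab * -2 + 7]
35. n18.tag = 15  [(if B.wid then S.acc else C.lab) + 9]
36. n19.ok = 21  [D.pre + D.lab + 21]
37. n19.cnt = true  [true]
38. n20.cnt = true  [terminal]
39. n19.lab = 26  [C.ok * 2 - 16]
40. n18.live = -3  [D.tag - 18]
41. n0.lab = 0  [S.acc + 4]
42. n0.cnt = 4  [S.acc + D.live + 11]
43. n0.sig = true  [B.cnt == false]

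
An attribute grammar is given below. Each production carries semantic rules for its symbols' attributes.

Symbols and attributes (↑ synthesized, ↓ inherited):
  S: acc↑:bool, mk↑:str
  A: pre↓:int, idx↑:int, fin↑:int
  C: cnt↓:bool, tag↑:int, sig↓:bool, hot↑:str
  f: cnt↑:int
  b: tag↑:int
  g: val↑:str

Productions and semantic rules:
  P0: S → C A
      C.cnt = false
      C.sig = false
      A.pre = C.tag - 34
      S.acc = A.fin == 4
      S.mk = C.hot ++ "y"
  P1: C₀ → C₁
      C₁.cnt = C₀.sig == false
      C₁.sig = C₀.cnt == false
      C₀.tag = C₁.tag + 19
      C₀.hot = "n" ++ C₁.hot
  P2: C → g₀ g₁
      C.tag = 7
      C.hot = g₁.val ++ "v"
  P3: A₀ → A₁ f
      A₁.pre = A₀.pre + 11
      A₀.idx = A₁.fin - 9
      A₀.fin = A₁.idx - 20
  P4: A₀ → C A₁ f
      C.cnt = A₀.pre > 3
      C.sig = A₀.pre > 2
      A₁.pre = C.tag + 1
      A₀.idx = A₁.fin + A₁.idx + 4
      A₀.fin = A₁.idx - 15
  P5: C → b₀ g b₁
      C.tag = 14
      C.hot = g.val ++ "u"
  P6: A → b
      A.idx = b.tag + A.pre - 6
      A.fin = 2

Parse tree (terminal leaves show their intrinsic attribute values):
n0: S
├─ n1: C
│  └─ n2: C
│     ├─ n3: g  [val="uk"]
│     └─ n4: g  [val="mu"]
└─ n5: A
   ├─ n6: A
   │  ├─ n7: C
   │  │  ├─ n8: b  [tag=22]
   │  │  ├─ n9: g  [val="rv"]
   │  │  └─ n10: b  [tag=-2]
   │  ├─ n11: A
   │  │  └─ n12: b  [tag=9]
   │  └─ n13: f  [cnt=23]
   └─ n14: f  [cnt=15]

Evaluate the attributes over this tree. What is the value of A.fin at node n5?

4

1. n1.cnt = false  [false]
2. n1.sig = false  [false]
3. n2.cnt = true  [C₀.sig == false]
4. n2.sig = true  [C₀.cnt == false]
5. n3.val = "uk"  [terminal]
6. n4.val = "mu"  [terminal]
7. n2.tag = 7  [7]
8. n2.hot = "muv"  [g₁.val ++ "v"]
9. n1.tag = 26  [C₁.tag + 19]
10. n1.hot = "nmuv"  ["n" ++ C₁.hot]
11. n5.pre = -8  [C.tag - 34]
12. n6.pre = 3  [A₀.pre + 11]
13. n7.cnt = false  [A₀.pre > 3]
14. n7.sig = true  [A₀.pre > 2]
15. n8.tag = 22  [terminal]
16. n9.val = "rv"  [terminal]
17. n10.tag = -2  [terminal]
18. n7.tag = 14  [14]
19. n7.hot = "rvu"  [g.val ++ "u"]
20. n11.pre = 15  [C.tag + 1]
21. n12.tag = 9  [terminal]
22. n11.idx = 18  [b.tag + A.pre - 6]
23. n11.fin = 2  [2]
24. n13.cnt = 23  [terminal]
25. n6.idx = 24  [A₁.fin + A₁.idx + 4]
26. n6.fin = 3  [A₁.idx - 15]
27. n14.cnt = 15  [terminal]
28. n5.idx = -6  [A₁.fin - 9]
29. n5.fin = 4  [A₁.idx - 20]
30. n0.acc = true  [A.fin == 4]
31. n0.mk = "nmuvy"  [C.hot ++ "y"]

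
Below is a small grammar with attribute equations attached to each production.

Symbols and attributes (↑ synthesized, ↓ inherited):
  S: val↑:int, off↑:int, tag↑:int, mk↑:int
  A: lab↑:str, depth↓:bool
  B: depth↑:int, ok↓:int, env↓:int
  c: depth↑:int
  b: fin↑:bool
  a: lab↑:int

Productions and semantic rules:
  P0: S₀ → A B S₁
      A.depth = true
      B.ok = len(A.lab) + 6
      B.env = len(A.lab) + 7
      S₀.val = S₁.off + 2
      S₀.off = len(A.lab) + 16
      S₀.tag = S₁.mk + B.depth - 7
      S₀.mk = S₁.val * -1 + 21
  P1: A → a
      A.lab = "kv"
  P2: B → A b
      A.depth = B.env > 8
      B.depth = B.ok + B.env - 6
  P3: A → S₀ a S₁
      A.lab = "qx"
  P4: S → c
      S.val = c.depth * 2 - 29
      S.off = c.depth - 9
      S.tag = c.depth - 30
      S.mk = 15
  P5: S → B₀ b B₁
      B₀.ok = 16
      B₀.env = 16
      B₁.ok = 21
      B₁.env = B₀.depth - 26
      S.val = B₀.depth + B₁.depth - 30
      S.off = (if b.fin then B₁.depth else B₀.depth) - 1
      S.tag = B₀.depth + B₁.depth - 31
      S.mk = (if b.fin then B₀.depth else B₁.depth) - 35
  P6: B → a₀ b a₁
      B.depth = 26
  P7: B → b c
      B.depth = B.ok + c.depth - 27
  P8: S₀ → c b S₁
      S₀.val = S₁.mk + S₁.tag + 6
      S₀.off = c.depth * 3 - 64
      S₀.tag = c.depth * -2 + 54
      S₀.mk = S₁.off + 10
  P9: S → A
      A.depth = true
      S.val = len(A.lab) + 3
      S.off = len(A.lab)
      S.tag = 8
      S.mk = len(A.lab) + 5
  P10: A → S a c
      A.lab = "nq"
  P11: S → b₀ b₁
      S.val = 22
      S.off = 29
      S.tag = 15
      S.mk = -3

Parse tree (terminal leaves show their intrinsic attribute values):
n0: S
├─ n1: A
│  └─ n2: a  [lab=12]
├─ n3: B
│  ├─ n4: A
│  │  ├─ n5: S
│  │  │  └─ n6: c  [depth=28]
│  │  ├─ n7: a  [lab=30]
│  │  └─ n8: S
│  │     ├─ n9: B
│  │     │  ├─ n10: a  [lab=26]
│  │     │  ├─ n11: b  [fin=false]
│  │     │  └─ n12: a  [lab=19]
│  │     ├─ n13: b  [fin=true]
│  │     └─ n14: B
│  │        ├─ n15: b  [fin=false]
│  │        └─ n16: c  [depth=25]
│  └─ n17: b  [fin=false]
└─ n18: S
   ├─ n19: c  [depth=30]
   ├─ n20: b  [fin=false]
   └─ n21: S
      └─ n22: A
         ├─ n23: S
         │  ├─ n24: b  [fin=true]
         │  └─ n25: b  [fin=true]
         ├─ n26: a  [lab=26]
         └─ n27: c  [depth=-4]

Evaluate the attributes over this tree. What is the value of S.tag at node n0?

1. n1.depth = true  [true]
2. n2.lab = 12  [terminal]
3. n1.lab = "kv"  ["kv"]
4. n3.ok = 8  [len(A.lab) + 6]
5. n3.env = 9  [len(A.lab) + 7]
6. n4.depth = true  [B.env > 8]
7. n6.depth = 28  [terminal]
8. n5.val = 27  [c.depth * 2 - 29]
9. n5.off = 19  [c.depth - 9]
10. n5.tag = -2  [c.depth - 30]
11. n5.mk = 15  [15]
12. n7.lab = 30  [terminal]
13. n9.ok = 16  [16]
14. n9.env = 16  [16]
15. n10.lab = 26  [terminal]
16. n11.fin = false  [terminal]
17. n12.lab = 19  [terminal]
18. n9.depth = 26  [26]
19. n13.fin = true  [terminal]
20. n14.ok = 21  [21]
21. n14.env = 0  [B₀.depth - 26]
22. n15.fin = false  [terminal]
23. n16.depth = 25  [terminal]
24. n14.depth = 19  [B.ok + c.depth - 27]
25. n8.val = 15  [B₀.depth + B₁.depth - 30]
26. n8.off = 18  [(if b.fin then B₁.depth else B₀.depth) - 1]
27. n8.tag = 14  [B₀.depth + B₁.depth - 31]
28. n8.mk = -9  [(if b.fin then B₀.depth else B₁.depth) - 35]
29. n4.lab = "qx"  ["qx"]
30. n17.fin = false  [terminal]
31. n3.depth = 11  [B.ok + B.env - 6]
32. n19.depth = 30  [terminal]
33. n20.fin = false  [terminal]
34. n22.depth = true  [true]
35. n24.fin = true  [terminal]
36. n25.fin = true  [terminal]
37. n23.val = 22  [22]
38. n23.off = 29  [29]
39. n23.tag = 15  [15]
40. n23.mk = -3  [-3]
41. n26.lab = 26  [terminal]
42. n27.depth = -4  [terminal]
43. n22.lab = "nq"  ["nq"]
44. n21.val = 5  [len(A.lab) + 3]
45. n21.off = 2  [len(A.lab)]
46. n21.tag = 8  [8]
47. n21.mk = 7  [len(A.lab) + 5]
48. n18.val = 21  [S₁.mk + S₁.tag + 6]
49. n18.off = 26  [c.depth * 3 - 64]
50. n18.tag = -6  [c.depth * -2 + 54]
51. n18.mk = 12  [S₁.off + 10]
52. n0.val = 28  [S₁.off + 2]
53. n0.off = 18  [len(A.lab) + 16]
54. n0.tag = 16  [S₁.mk + B.depth - 7]
55. n0.mk = 0  [S₁.val * -1 + 21]

16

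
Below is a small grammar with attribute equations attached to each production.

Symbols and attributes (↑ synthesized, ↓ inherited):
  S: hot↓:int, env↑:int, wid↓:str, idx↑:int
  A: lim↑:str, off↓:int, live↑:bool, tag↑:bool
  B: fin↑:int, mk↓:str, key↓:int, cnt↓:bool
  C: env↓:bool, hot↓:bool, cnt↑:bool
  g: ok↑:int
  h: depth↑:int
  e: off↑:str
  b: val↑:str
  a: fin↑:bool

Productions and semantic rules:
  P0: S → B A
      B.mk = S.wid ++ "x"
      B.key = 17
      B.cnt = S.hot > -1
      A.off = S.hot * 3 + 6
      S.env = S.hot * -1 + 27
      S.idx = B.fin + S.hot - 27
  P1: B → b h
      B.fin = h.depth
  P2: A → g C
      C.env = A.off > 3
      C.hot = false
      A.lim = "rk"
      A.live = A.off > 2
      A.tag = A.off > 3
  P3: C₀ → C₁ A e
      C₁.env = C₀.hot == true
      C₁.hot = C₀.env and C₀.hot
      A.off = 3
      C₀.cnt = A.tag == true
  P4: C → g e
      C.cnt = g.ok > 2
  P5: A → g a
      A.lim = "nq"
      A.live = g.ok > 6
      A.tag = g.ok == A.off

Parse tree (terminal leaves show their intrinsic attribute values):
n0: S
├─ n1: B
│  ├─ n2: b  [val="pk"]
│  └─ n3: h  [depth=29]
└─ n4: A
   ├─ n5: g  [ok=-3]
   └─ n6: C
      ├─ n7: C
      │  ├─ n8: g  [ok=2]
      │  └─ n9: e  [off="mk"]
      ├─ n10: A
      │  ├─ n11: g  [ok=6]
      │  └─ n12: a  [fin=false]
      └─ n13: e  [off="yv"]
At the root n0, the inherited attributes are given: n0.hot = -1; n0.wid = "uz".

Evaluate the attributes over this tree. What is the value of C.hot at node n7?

false

1. n0.hot = -1  [given at root]
2. n0.wid = "uz"  [given at root]
3. n1.mk = "uzx"  [S.wid ++ "x"]
4. n1.key = 17  [17]
5. n1.cnt = false  [S.hot > -1]
6. n2.val = "pk"  [terminal]
7. n3.depth = 29  [terminal]
8. n1.fin = 29  [h.depth]
9. n4.off = 3  [S.hot * 3 + 6]
10. n5.ok = -3  [terminal]
11. n6.env = false  [A.off > 3]
12. n6.hot = false  [false]
13. n7.env = false  [C₀.hot == true]
14. n7.hot = false  [C₀.env and C₀.hot]
15. n8.ok = 2  [terminal]
16. n9.off = "mk"  [terminal]
17. n7.cnt = false  [g.ok > 2]
18. n10.off = 3  [3]
19. n11.ok = 6  [terminal]
20. n12.fin = false  [terminal]
21. n10.lim = "nq"  ["nq"]
22. n10.live = false  [g.ok > 6]
23. n10.tag = false  [g.ok == A.off]
24. n13.off = "yv"  [terminal]
25. n6.cnt = false  [A.tag == true]
26. n4.lim = "rk"  ["rk"]
27. n4.live = true  [A.off > 2]
28. n4.tag = false  [A.off > 3]
29. n0.env = 28  [S.hot * -1 + 27]
30. n0.idx = 1  [B.fin + S.hot - 27]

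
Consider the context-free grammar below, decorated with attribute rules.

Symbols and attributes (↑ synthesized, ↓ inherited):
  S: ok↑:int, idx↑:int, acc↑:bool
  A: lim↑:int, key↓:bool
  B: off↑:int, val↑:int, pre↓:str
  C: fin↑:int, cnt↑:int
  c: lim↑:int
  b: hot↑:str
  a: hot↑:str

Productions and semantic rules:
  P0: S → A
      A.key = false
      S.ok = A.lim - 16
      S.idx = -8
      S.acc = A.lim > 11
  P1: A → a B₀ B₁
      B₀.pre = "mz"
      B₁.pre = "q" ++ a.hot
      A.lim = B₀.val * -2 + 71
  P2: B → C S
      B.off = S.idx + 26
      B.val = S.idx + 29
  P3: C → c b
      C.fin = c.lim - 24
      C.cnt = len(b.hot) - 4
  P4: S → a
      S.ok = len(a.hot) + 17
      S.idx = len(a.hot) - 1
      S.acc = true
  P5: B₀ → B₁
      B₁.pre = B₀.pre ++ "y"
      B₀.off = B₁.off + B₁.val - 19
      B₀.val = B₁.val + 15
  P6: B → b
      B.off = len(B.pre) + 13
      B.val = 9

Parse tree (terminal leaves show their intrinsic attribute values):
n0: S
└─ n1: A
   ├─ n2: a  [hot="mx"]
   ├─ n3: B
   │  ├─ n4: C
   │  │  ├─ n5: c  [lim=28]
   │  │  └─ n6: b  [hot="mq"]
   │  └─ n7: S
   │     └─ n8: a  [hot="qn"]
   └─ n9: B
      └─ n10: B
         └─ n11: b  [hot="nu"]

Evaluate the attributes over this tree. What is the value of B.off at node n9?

1. n1.key = false  [false]
2. n2.hot = "mx"  [terminal]
3. n3.pre = "mz"  ["mz"]
4. n5.lim = 28  [terminal]
5. n6.hot = "mq"  [terminal]
6. n4.fin = 4  [c.lim - 24]
7. n4.cnt = -2  [len(b.hot) - 4]
8. n8.hot = "qn"  [terminal]
9. n7.ok = 19  [len(a.hot) + 17]
10. n7.idx = 1  [len(a.hot) - 1]
11. n7.acc = true  [true]
12. n3.off = 27  [S.idx + 26]
13. n3.val = 30  [S.idx + 29]
14. n9.pre = "qmx"  ["q" ++ a.hot]
15. n10.pre = "qmxy"  [B₀.pre ++ "y"]
16. n11.hot = "nu"  [terminal]
17. n10.off = 17  [len(B.pre) + 13]
18. n10.val = 9  [9]
19. n9.off = 7  [B₁.off + B₁.val - 19]
20. n9.val = 24  [B₁.val + 15]
21. n1.lim = 11  [B₀.val * -2 + 71]
22. n0.ok = -5  [A.lim - 16]
23. n0.idx = -8  [-8]
24. n0.acc = false  [A.lim > 11]

7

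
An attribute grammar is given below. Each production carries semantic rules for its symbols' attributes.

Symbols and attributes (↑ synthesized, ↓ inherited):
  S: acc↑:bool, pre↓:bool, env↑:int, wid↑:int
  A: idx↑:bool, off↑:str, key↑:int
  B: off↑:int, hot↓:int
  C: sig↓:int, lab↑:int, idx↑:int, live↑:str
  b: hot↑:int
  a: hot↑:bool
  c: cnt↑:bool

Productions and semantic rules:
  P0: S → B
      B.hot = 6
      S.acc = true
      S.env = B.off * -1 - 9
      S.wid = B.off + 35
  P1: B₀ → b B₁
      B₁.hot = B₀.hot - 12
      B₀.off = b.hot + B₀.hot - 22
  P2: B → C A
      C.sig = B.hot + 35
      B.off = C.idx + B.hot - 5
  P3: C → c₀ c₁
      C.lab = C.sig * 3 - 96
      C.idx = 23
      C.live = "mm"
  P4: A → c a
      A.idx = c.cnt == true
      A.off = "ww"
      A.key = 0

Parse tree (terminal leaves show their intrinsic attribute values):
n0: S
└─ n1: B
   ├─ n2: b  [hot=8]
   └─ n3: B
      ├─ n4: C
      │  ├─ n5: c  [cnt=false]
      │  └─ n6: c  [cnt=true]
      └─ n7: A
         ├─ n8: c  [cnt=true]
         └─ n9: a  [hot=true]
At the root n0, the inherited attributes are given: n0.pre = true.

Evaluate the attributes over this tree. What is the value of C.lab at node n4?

1. n0.pre = true  [given at root]
2. n1.hot = 6  [6]
3. n2.hot = 8  [terminal]
4. n3.hot = -6  [B₀.hot - 12]
5. n4.sig = 29  [B.hot + 35]
6. n5.cnt = false  [terminal]
7. n6.cnt = true  [terminal]
8. n4.lab = -9  [C.sig * 3 - 96]
9. n4.idx = 23  [23]
10. n4.live = "mm"  ["mm"]
11. n8.cnt = true  [terminal]
12. n9.hot = true  [terminal]
13. n7.idx = true  [c.cnt == true]
14. n7.off = "ww"  ["ww"]
15. n7.key = 0  [0]
16. n3.off = 12  [C.idx + B.hot - 5]
17. n1.off = -8  [b.hot + B₀.hot - 22]
18. n0.acc = true  [true]
19. n0.env = -1  [B.off * -1 - 9]
20. n0.wid = 27  [B.off + 35]

-9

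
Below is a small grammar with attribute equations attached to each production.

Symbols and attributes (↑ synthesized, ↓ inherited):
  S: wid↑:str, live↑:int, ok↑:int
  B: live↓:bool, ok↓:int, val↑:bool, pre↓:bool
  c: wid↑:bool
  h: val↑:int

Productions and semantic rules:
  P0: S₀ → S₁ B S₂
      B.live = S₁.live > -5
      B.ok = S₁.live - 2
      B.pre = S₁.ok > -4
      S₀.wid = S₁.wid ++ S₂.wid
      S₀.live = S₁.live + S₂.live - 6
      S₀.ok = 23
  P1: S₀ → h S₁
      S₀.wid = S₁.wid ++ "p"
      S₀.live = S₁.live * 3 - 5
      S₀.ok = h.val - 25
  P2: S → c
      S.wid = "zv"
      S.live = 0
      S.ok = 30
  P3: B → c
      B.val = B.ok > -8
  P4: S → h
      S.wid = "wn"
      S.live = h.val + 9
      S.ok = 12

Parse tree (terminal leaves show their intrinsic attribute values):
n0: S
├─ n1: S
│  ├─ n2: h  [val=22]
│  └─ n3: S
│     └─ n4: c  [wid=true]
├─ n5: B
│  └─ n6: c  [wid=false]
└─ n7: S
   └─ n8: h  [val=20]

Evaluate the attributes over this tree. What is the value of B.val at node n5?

1. n2.val = 22  [terminal]
2. n4.wid = true  [terminal]
3. n3.wid = "zv"  ["zv"]
4. n3.live = 0  [0]
5. n3.ok = 30  [30]
6. n1.wid = "zvp"  [S₁.wid ++ "p"]
7. n1.live = -5  [S₁.live * 3 - 5]
8. n1.ok = -3  [h.val - 25]
9. n5.live = false  [S₁.live > -5]
10. n5.ok = -7  [S₁.live - 2]
11. n5.pre = true  [S₁.ok > -4]
12. n6.wid = false  [terminal]
13. n5.val = true  [B.ok > -8]
14. n8.val = 20  [terminal]
15. n7.wid = "wn"  ["wn"]
16. n7.live = 29  [h.val + 9]
17. n7.ok = 12  [12]
18. n0.wid = "zvpwn"  [S₁.wid ++ S₂.wid]
19. n0.live = 18  [S₁.live + S₂.live - 6]
20. n0.ok = 23  [23]

true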